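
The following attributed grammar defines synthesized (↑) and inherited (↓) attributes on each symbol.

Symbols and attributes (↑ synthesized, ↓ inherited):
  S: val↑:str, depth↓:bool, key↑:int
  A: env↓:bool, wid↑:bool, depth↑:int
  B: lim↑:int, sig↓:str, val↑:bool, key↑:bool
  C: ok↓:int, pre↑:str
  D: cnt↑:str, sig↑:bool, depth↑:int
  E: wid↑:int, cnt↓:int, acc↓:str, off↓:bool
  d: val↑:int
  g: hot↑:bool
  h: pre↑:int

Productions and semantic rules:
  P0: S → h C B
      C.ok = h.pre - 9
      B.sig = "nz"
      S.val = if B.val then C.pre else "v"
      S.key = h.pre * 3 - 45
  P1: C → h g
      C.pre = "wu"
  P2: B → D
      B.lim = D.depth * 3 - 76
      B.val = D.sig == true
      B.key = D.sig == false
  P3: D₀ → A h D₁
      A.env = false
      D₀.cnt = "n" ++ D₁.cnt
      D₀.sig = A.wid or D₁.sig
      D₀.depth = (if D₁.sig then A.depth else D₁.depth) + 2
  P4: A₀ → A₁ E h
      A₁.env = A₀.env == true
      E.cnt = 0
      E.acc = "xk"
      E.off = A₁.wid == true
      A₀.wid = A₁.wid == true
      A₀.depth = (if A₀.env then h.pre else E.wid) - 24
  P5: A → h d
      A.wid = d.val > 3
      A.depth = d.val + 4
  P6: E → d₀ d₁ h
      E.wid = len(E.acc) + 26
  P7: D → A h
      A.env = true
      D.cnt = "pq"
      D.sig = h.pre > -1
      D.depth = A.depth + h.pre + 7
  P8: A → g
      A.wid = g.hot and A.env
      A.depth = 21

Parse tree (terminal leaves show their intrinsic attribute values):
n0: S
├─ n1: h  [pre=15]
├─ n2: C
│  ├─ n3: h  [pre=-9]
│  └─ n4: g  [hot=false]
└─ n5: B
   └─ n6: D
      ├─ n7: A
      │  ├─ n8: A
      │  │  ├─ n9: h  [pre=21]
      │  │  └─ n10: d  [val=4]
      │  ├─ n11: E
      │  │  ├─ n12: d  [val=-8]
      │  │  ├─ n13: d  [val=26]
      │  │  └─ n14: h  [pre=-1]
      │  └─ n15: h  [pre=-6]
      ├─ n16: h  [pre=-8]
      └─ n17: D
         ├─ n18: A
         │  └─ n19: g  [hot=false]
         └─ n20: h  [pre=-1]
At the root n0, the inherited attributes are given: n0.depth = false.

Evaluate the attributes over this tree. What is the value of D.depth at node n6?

1. n0.depth = false  [given at root]
2. n1.pre = 15  [terminal]
3. n2.ok = 6  [h.pre - 9]
4. n3.pre = -9  [terminal]
5. n4.hot = false  [terminal]
6. n2.pre = "wu"  ["wu"]
7. n5.sig = "nz"  ["nz"]
8. n7.env = false  [false]
9. n8.env = false  [A₀.env == true]
10. n9.pre = 21  [terminal]
11. n10.val = 4  [terminal]
12. n8.wid = true  [d.val > 3]
13. n8.depth = 8  [d.val + 4]
14. n11.cnt = 0  [0]
15. n11.acc = "xk"  ["xk"]
16. n11.off = true  [A₁.wid == true]
17. n12.val = -8  [terminal]
18. n13.val = 26  [terminal]
19. n14.pre = -1  [terminal]
20. n11.wid = 28  [len(E.acc) + 26]
21. n15.pre = -6  [terminal]
22. n7.wid = true  [A₁.wid == true]
23. n7.depth = 4  [(if A₀.env then h.pre else E.wid) - 24]
24. n16.pre = -8  [terminal]
25. n18.env = true  [true]
26. n19.hot = false  [terminal]
27. n18.wid = false  [g.hot and A.env]
28. n18.depth = 21  [21]
29. n20.pre = -1  [terminal]
30. n17.cnt = "pq"  ["pq"]
31. n17.sig = false  [h.pre > -1]
32. n17.depth = 27  [A.depth + h.pre + 7]
33. n6.cnt = "npq"  ["n" ++ D₁.cnt]
34. n6.sig = true  [A.wid or D₁.sig]
35. n6.depth = 29  [(if D₁.sig then A.depth else D₁.depth) + 2]
36. n5.lim = 11  [D.depth * 3 - 76]
37. n5.val = true  [D.sig == true]
38. n5.key = false  [D.sig == false]
39. n0.val = "wu"  [if B.val then C.pre else "v"]
40. n0.key = 0  [h.pre * 3 - 45]

29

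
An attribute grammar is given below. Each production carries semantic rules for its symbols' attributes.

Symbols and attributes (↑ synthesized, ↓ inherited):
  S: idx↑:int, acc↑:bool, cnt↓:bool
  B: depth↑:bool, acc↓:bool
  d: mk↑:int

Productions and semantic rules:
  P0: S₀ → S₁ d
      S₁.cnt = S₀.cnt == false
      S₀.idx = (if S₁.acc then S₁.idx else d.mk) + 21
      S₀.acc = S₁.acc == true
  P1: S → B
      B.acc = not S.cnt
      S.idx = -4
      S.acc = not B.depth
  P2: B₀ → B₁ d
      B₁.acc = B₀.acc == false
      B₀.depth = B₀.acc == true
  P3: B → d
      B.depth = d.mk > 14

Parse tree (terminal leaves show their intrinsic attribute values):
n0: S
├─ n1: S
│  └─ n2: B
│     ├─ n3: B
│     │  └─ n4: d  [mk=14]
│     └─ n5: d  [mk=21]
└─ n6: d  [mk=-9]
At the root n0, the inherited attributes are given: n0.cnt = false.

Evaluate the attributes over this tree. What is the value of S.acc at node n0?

true

1. n0.cnt = false  [given at root]
2. n1.cnt = true  [S₀.cnt == false]
3. n2.acc = false  [not S.cnt]
4. n3.acc = true  [B₀.acc == false]
5. n4.mk = 14  [terminal]
6. n3.depth = false  [d.mk > 14]
7. n5.mk = 21  [terminal]
8. n2.depth = false  [B₀.acc == true]
9. n1.idx = -4  [-4]
10. n1.acc = true  [not B.depth]
11. n6.mk = -9  [terminal]
12. n0.idx = 17  [(if S₁.acc then S₁.idx else d.mk) + 21]
13. n0.acc = true  [S₁.acc == true]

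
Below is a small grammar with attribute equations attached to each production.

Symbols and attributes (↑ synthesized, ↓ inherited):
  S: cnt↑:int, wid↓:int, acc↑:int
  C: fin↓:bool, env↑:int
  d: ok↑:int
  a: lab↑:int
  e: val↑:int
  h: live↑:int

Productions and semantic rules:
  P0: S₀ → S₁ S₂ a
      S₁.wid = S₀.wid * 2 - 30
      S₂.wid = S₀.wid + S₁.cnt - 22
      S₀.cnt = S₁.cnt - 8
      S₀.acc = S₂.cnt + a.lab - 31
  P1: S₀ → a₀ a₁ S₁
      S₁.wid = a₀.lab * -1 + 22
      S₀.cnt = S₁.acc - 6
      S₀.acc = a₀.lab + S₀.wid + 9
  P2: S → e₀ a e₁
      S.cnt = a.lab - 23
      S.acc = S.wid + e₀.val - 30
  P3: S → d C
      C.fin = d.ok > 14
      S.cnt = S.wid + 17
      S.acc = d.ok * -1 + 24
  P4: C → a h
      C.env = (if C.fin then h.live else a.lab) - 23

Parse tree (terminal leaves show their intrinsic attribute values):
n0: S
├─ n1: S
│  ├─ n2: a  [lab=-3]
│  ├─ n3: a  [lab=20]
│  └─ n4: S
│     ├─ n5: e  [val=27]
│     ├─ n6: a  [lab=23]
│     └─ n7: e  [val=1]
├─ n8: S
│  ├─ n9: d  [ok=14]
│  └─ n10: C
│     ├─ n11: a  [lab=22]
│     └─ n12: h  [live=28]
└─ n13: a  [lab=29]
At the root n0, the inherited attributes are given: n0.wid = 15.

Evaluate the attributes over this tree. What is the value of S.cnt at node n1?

1. n0.wid = 15  [given at root]
2. n1.wid = 0  [S₀.wid * 2 - 30]
3. n2.lab = -3  [terminal]
4. n3.lab = 20  [terminal]
5. n4.wid = 25  [a₀.lab * -1 + 22]
6. n5.val = 27  [terminal]
7. n6.lab = 23  [terminal]
8. n7.val = 1  [terminal]
9. n4.cnt = 0  [a.lab - 23]
10. n4.acc = 22  [S.wid + e₀.val - 30]
11. n1.cnt = 16  [S₁.acc - 6]
12. n1.acc = 6  [a₀.lab + S₀.wid + 9]
13. n8.wid = 9  [S₀.wid + S₁.cnt - 22]
14. n9.ok = 14  [terminal]
15. n10.fin = false  [d.ok > 14]
16. n11.lab = 22  [terminal]
17. n12.live = 28  [terminal]
18. n10.env = -1  [(if C.fin then h.live else a.lab) - 23]
19. n8.cnt = 26  [S.wid + 17]
20. n8.acc = 10  [d.ok * -1 + 24]
21. n13.lab = 29  [terminal]
22. n0.cnt = 8  [S₁.cnt - 8]
23. n0.acc = 24  [S₂.cnt + a.lab - 31]

16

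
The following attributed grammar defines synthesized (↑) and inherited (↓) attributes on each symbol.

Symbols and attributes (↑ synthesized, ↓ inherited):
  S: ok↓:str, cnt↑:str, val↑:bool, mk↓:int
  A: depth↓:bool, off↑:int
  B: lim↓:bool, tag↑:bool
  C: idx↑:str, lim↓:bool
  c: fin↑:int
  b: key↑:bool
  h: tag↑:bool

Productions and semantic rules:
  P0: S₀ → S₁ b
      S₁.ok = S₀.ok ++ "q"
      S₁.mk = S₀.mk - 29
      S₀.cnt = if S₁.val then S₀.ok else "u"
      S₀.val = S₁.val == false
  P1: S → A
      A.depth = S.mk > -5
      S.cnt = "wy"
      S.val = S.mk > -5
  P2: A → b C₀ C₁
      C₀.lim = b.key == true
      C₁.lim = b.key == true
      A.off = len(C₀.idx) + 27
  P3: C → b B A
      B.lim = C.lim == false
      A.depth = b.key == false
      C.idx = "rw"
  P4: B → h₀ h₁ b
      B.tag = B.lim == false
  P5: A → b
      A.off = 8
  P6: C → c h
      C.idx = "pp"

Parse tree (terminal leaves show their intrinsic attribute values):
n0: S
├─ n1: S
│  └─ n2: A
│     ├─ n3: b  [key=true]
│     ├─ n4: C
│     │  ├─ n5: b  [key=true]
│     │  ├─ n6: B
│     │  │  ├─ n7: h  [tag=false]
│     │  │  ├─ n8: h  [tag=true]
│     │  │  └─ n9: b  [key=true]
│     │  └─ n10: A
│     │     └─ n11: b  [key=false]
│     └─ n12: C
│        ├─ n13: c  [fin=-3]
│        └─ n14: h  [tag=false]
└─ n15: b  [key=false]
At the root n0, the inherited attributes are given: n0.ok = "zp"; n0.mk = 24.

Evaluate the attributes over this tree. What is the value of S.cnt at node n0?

"u"

1. n0.ok = "zp"  [given at root]
2. n0.mk = 24  [given at root]
3. n1.ok = "zpq"  [S₀.ok ++ "q"]
4. n1.mk = -5  [S₀.mk - 29]
5. n2.depth = false  [S.mk > -5]
6. n3.key = true  [terminal]
7. n4.lim = true  [b.key == true]
8. n5.key = true  [terminal]
9. n6.lim = false  [C.lim == false]
10. n7.tag = false  [terminal]
11. n8.tag = true  [terminal]
12. n9.key = true  [terminal]
13. n6.tag = true  [B.lim == false]
14. n10.depth = false  [b.key == false]
15. n11.key = false  [terminal]
16. n10.off = 8  [8]
17. n4.idx = "rw"  ["rw"]
18. n12.lim = true  [b.key == true]
19. n13.fin = -3  [terminal]
20. n14.tag = false  [terminal]
21. n12.idx = "pp"  ["pp"]
22. n2.off = 29  [len(C₀.idx) + 27]
23. n1.cnt = "wy"  ["wy"]
24. n1.val = false  [S.mk > -5]
25. n15.key = false  [terminal]
26. n0.cnt = "u"  [if S₁.val then S₀.ok else "u"]
27. n0.val = true  [S₁.val == false]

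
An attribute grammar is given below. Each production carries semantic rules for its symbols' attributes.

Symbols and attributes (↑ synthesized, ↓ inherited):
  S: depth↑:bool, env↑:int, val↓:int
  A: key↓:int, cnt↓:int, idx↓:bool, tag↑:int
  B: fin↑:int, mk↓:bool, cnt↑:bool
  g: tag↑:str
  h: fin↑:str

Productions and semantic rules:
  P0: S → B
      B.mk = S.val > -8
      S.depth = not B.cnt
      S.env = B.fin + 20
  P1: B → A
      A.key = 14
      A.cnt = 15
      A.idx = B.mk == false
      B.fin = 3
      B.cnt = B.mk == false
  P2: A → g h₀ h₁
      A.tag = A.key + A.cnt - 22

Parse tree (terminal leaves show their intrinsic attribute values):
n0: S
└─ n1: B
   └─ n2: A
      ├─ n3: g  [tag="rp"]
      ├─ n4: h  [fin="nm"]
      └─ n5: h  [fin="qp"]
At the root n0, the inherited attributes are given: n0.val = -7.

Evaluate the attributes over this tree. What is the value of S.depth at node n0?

true

1. n0.val = -7  [given at root]
2. n1.mk = true  [S.val > -8]
3. n2.key = 14  [14]
4. n2.cnt = 15  [15]
5. n2.idx = false  [B.mk == false]
6. n3.tag = "rp"  [terminal]
7. n4.fin = "nm"  [terminal]
8. n5.fin = "qp"  [terminal]
9. n2.tag = 7  [A.key + A.cnt - 22]
10. n1.fin = 3  [3]
11. n1.cnt = false  [B.mk == false]
12. n0.depth = true  [not B.cnt]
13. n0.env = 23  [B.fin + 20]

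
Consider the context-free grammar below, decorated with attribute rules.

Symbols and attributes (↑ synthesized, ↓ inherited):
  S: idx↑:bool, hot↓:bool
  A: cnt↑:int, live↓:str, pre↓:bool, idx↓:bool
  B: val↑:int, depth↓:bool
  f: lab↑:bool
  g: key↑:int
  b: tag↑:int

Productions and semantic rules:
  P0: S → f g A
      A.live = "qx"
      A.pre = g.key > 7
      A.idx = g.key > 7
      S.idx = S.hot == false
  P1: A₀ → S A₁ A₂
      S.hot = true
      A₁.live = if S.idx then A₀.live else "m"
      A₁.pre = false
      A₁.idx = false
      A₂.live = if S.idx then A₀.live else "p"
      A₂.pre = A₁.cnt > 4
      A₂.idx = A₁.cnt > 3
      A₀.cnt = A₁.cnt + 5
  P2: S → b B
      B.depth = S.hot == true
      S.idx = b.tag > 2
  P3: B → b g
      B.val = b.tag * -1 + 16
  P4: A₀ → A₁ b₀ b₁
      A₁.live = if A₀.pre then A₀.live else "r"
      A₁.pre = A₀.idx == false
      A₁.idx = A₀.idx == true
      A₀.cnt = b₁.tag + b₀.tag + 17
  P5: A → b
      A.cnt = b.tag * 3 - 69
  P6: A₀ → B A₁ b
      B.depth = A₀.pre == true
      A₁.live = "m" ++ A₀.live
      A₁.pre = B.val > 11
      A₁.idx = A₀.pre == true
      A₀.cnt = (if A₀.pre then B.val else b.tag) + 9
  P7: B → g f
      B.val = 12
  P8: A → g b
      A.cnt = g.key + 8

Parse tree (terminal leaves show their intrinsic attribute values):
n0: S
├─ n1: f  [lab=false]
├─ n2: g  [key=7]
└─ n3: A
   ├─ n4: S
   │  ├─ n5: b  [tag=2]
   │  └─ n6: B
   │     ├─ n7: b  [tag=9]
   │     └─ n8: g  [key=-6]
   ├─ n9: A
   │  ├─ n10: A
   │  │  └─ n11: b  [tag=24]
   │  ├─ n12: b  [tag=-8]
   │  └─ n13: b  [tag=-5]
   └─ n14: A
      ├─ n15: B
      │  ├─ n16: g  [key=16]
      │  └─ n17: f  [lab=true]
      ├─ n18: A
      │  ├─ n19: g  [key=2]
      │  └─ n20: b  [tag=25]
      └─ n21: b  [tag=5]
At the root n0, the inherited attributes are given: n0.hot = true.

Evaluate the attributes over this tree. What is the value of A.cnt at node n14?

1. n0.hot = true  [given at root]
2. n1.lab = false  [terminal]
3. n2.key = 7  [terminal]
4. n3.live = "qx"  ["qx"]
5. n3.pre = false  [g.key > 7]
6. n3.idx = false  [g.key > 7]
7. n4.hot = true  [true]
8. n5.tag = 2  [terminal]
9. n6.depth = true  [S.hot == true]
10. n7.tag = 9  [terminal]
11. n8.key = -6  [terminal]
12. n6.val = 7  [b.tag * -1 + 16]
13. n4.idx = false  [b.tag > 2]
14. n9.live = "m"  [if S.idx then A₀.live else "m"]
15. n9.pre = false  [false]
16. n9.idx = false  [false]
17. n10.live = "r"  [if A₀.pre then A₀.live else "r"]
18. n10.pre = true  [A₀.idx == false]
19. n10.idx = false  [A₀.idx == true]
20. n11.tag = 24  [terminal]
21. n10.cnt = 3  [b.tag * 3 - 69]
22. n12.tag = -8  [terminal]
23. n13.tag = -5  [terminal]
24. n9.cnt = 4  [b₁.tag + b₀.tag + 17]
25. n14.live = "p"  [if S.idx then A₀.live else "p"]
26. n14.pre = false  [A₁.cnt > 4]
27. n14.idx = true  [A₁.cnt > 3]
28. n15.depth = false  [A₀.pre == true]
29. n16.key = 16  [terminal]
30. n17.lab = true  [terminal]
31. n15.val = 12  [12]
32. n18.live = "mp"  ["m" ++ A₀.live]
33. n18.pre = true  [B.val > 11]
34. n18.idx = false  [A₀.pre == true]
35. n19.key = 2  [terminal]
36. n20.tag = 25  [terminal]
37. n18.cnt = 10  [g.key + 8]
38. n21.tag = 5  [terminal]
39. n14.cnt = 14  [(if A₀.pre then B.val else b.tag) + 9]
40. n3.cnt = 9  [A₁.cnt + 5]
41. n0.idx = false  [S.hot == false]

14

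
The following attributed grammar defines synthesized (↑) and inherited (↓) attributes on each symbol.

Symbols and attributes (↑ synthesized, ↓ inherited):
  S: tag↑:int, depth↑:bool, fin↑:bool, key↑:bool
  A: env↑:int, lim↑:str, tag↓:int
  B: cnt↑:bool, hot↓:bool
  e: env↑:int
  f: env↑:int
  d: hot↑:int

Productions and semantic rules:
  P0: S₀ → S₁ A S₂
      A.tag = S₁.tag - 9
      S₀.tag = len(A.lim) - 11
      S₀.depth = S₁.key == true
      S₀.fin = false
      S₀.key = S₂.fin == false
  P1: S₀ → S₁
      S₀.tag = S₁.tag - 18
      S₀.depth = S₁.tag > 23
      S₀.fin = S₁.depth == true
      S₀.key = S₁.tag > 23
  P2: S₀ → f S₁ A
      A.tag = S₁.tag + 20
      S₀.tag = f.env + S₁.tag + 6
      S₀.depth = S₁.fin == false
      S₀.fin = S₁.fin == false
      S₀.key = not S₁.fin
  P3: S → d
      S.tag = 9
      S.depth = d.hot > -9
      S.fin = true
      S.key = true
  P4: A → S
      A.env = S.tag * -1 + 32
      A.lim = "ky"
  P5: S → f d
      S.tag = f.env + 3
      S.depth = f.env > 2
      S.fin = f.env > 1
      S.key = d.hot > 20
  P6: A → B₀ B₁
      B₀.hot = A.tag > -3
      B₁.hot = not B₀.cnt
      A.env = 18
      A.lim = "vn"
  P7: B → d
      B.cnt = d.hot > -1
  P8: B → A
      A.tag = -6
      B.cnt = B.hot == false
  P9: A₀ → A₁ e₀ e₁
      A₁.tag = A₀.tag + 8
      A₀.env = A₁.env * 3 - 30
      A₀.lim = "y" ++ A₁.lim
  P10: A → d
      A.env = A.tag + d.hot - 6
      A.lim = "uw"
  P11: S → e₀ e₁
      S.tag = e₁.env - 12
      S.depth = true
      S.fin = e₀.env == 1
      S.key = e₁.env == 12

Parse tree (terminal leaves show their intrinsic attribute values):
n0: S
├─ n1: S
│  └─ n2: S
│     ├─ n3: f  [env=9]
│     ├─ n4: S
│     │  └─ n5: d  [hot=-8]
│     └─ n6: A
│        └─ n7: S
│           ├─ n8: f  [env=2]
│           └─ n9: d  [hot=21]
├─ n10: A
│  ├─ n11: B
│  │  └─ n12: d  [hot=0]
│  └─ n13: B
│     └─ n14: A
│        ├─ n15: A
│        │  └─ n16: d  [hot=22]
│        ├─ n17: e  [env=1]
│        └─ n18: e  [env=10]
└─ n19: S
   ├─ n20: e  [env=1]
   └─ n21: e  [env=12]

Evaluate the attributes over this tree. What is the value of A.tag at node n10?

-3

1. n3.env = 9  [terminal]
2. n5.hot = -8  [terminal]
3. n4.tag = 9  [9]
4. n4.depth = true  [d.hot > -9]
5. n4.fin = true  [true]
6. n4.key = true  [true]
7. n6.tag = 29  [S₁.tag + 20]
8. n8.env = 2  [terminal]
9. n9.hot = 21  [terminal]
10. n7.tag = 5  [f.env + 3]
11. n7.depth = false  [f.env > 2]
12. n7.fin = true  [f.env > 1]
13. n7.key = true  [d.hot > 20]
14. n6.env = 27  [S.tag * -1 + 32]
15. n6.lim = "ky"  ["ky"]
16. n2.tag = 24  [f.env + S₁.tag + 6]
17. n2.depth = false  [S₁.fin == false]
18. n2.fin = false  [S₁.fin == false]
19. n2.key = false  [not S₁.fin]
20. n1.tag = 6  [S₁.tag - 18]
21. n1.depth = true  [S₁.tag > 23]
22. n1.fin = false  [S₁.depth == true]
23. n1.key = true  [S₁.tag > 23]
24. n10.tag = -3  [S₁.tag - 9]
25. n11.hot = false  [A.tag > -3]
26. n12.hot = 0  [terminal]
27. n11.cnt = true  [d.hot > -1]
28. n13.hot = false  [not B₀.cnt]
29. n14.tag = -6  [-6]
30. n15.tag = 2  [A₀.tag + 8]
31. n16.hot = 22  [terminal]
32. n15.env = 18  [A.tag + d.hot - 6]
33. n15.lim = "uw"  ["uw"]
34. n17.env = 1  [terminal]
35. n18.env = 10  [terminal]
36. n14.env = 24  [A₁.env * 3 - 30]
37. n14.lim = "yuw"  ["y" ++ A₁.lim]
38. n13.cnt = true  [B.hot == false]
39. n10.env = 18  [18]
40. n10.lim = "vn"  ["vn"]
41. n20.env = 1  [terminal]
42. n21.env = 12  [terminal]
43. n19.tag = 0  [e₁.env - 12]
44. n19.depth = true  [true]
45. n19.fin = true  [e₀.env == 1]
46. n19.key = true  [e₁.env == 12]
47. n0.tag = -9  [len(A.lim) - 11]
48. n0.depth = true  [S₁.key == true]
49. n0.fin = false  [false]
50. n0.key = false  [S₂.fin == false]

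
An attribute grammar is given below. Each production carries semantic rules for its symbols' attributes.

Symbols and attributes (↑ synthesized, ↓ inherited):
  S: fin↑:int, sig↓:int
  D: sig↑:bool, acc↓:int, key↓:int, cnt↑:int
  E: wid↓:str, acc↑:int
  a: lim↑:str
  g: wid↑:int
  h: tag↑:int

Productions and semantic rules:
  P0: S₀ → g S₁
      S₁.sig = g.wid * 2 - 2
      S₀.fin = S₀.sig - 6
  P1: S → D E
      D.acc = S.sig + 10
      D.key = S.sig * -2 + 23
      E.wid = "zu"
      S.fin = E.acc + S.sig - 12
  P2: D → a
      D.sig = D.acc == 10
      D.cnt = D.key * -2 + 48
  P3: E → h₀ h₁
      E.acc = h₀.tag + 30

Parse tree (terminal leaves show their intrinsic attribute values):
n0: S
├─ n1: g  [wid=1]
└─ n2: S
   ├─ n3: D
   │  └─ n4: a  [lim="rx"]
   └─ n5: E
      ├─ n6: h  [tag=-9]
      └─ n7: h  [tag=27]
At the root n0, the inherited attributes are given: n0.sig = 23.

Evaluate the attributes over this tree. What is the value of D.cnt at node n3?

2

1. n0.sig = 23  [given at root]
2. n1.wid = 1  [terminal]
3. n2.sig = 0  [g.wid * 2 - 2]
4. n3.acc = 10  [S.sig + 10]
5. n3.key = 23  [S.sig * -2 + 23]
6. n4.lim = "rx"  [terminal]
7. n3.sig = true  [D.acc == 10]
8. n3.cnt = 2  [D.key * -2 + 48]
9. n5.wid = "zu"  ["zu"]
10. n6.tag = -9  [terminal]
11. n7.tag = 27  [terminal]
12. n5.acc = 21  [h₀.tag + 30]
13. n2.fin = 9  [E.acc + S.sig - 12]
14. n0.fin = 17  [S₀.sig - 6]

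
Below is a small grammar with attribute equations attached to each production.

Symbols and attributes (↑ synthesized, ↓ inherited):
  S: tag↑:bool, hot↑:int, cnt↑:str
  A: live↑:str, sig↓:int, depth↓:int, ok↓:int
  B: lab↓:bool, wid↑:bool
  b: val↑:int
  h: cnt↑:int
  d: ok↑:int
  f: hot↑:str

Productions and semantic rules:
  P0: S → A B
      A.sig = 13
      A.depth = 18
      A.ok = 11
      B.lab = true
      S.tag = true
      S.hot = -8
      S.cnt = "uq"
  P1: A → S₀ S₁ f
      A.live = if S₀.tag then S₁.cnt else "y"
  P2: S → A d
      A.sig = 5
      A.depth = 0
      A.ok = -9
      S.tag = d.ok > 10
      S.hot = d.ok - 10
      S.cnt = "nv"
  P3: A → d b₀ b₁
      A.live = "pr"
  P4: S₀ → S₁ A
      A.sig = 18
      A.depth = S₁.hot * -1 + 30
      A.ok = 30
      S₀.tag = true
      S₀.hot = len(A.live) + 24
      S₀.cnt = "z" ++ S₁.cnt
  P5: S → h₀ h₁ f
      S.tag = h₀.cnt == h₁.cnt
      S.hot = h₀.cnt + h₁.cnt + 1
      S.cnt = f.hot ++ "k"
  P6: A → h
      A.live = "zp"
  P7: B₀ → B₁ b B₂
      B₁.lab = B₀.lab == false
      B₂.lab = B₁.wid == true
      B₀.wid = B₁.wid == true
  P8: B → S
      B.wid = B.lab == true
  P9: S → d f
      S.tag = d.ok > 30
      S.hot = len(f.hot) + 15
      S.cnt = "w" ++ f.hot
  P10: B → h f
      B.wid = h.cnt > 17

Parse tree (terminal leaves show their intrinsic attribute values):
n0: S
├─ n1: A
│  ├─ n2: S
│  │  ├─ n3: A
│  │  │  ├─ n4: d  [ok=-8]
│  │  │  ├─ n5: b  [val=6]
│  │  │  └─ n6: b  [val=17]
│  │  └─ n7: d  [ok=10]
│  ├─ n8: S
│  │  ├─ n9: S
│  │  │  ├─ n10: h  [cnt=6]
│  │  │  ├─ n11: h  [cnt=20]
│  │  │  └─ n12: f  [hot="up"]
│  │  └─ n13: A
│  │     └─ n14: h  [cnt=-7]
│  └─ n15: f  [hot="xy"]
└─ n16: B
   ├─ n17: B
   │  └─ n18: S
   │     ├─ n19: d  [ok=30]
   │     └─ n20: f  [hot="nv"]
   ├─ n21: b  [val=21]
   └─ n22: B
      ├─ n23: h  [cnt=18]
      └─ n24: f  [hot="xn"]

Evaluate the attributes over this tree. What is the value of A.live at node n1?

1. n1.sig = 13  [13]
2. n1.depth = 18  [18]
3. n1.ok = 11  [11]
4. n3.sig = 5  [5]
5. n3.depth = 0  [0]
6. n3.ok = -9  [-9]
7. n4.ok = -8  [terminal]
8. n5.val = 6  [terminal]
9. n6.val = 17  [terminal]
10. n3.live = "pr"  ["pr"]
11. n7.ok = 10  [terminal]
12. n2.tag = false  [d.ok > 10]
13. n2.hot = 0  [d.ok - 10]
14. n2.cnt = "nv"  ["nv"]
15. n10.cnt = 6  [terminal]
16. n11.cnt = 20  [terminal]
17. n12.hot = "up"  [terminal]
18. n9.tag = false  [h₀.cnt == h₁.cnt]
19. n9.hot = 27  [h₀.cnt + h₁.cnt + 1]
20. n9.cnt = "upk"  [f.hot ++ "k"]
21. n13.sig = 18  [18]
22. n13.depth = 3  [S₁.hot * -1 + 30]
23. n13.ok = 30  [30]
24. n14.cnt = -7  [terminal]
25. n13.live = "zp"  ["zp"]
26. n8.tag = true  [true]
27. n8.hot = 26  [len(A.live) + 24]
28. n8.cnt = "zupk"  ["z" ++ S₁.cnt]
29. n15.hot = "xy"  [terminal]
30. n1.live = "y"  [if S₀.tag then S₁.cnt else "y"]
31. n16.lab = true  [true]
32. n17.lab = false  [B₀.lab == false]
33. n19.ok = 30  [terminal]
34. n20.hot = "nv"  [terminal]
35. n18.tag = false  [d.ok > 30]
36. n18.hot = 17  [len(f.hot) + 15]
37. n18.cnt = "wnv"  ["w" ++ f.hot]
38. n17.wid = false  [B.lab == true]
39. n21.val = 21  [terminal]
40. n22.lab = false  [B₁.wid == true]
41. n23.cnt = 18  [terminal]
42. n24.hot = "xn"  [terminal]
43. n22.wid = true  [h.cnt > 17]
44. n16.wid = false  [B₁.wid == true]
45. n0.tag = true  [true]
46. n0.hot = -8  [-8]
47. n0.cnt = "uq"  ["uq"]

"y"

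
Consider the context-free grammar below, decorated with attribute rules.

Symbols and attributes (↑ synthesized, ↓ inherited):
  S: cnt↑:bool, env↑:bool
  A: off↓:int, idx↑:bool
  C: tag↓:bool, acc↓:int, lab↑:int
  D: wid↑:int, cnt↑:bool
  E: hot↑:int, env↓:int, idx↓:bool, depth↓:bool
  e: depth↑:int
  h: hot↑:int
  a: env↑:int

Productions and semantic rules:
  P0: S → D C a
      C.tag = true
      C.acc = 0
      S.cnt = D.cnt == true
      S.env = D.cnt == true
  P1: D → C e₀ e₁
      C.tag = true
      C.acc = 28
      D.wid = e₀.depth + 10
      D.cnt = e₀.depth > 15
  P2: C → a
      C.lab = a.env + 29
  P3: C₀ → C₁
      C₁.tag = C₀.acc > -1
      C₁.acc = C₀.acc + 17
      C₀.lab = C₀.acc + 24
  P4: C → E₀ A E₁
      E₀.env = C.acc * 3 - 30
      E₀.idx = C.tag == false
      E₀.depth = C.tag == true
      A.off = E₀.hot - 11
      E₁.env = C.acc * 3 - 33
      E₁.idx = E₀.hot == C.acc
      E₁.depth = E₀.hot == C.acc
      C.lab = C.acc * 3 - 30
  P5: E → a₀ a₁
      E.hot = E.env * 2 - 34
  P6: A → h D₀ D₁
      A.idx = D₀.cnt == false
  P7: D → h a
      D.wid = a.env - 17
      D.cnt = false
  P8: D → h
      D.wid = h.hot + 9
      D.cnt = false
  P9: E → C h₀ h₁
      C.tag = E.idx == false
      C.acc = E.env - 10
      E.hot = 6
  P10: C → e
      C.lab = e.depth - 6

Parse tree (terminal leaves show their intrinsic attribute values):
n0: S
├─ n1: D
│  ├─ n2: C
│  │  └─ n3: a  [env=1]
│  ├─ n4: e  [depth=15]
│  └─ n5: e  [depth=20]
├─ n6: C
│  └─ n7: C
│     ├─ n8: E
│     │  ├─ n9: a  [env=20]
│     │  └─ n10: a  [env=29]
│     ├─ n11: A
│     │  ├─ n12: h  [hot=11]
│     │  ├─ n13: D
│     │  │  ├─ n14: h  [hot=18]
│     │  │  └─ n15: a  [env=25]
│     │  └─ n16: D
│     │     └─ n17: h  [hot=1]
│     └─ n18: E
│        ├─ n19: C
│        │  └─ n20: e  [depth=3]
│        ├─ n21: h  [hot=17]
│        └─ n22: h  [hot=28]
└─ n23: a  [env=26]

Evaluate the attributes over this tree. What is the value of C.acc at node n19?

1. n2.tag = true  [true]
2. n2.acc = 28  [28]
3. n3.env = 1  [terminal]
4. n2.lab = 30  [a.env + 29]
5. n4.depth = 15  [terminal]
6. n5.depth = 20  [terminal]
7. n1.wid = 25  [e₀.depth + 10]
8. n1.cnt = false  [e₀.depth > 15]
9. n6.tag = true  [true]
10. n6.acc = 0  [0]
11. n7.tag = true  [C₀.acc > -1]
12. n7.acc = 17  [C₀.acc + 17]
13. n8.env = 21  [C.acc * 3 - 30]
14. n8.idx = false  [C.tag == false]
15. n8.depth = true  [C.tag == true]
16. n9.env = 20  [terminal]
17. n10.env = 29  [terminal]
18. n8.hot = 8  [E.env * 2 - 34]
19. n11.off = -3  [E₀.hot - 11]
20. n12.hot = 11  [terminal]
21. n14.hot = 18  [terminal]
22. n15.env = 25  [terminal]
23. n13.wid = 8  [a.env - 17]
24. n13.cnt = false  [false]
25. n17.hot = 1  [terminal]
26. n16.wid = 10  [h.hot + 9]
27. n16.cnt = false  [false]
28. n11.idx = true  [D₀.cnt == false]
29. n18.env = 18  [C.acc * 3 - 33]
30. n18.idx = false  [E₀.hot == C.acc]
31. n18.depth = false  [E₀.hot == C.acc]
32. n19.tag = true  [E.idx == false]
33. n19.acc = 8  [E.env - 10]
34. n20.depth = 3  [terminal]
35. n19.lab = -3  [e.depth - 6]
36. n21.hot = 17  [terminal]
37. n22.hot = 28  [terminal]
38. n18.hot = 6  [6]
39. n7.lab = 21  [C.acc * 3 - 30]
40. n6.lab = 24  [C₀.acc + 24]
41. n23.env = 26  [terminal]
42. n0.cnt = false  [D.cnt == true]
43. n0.env = false  [D.cnt == true]

8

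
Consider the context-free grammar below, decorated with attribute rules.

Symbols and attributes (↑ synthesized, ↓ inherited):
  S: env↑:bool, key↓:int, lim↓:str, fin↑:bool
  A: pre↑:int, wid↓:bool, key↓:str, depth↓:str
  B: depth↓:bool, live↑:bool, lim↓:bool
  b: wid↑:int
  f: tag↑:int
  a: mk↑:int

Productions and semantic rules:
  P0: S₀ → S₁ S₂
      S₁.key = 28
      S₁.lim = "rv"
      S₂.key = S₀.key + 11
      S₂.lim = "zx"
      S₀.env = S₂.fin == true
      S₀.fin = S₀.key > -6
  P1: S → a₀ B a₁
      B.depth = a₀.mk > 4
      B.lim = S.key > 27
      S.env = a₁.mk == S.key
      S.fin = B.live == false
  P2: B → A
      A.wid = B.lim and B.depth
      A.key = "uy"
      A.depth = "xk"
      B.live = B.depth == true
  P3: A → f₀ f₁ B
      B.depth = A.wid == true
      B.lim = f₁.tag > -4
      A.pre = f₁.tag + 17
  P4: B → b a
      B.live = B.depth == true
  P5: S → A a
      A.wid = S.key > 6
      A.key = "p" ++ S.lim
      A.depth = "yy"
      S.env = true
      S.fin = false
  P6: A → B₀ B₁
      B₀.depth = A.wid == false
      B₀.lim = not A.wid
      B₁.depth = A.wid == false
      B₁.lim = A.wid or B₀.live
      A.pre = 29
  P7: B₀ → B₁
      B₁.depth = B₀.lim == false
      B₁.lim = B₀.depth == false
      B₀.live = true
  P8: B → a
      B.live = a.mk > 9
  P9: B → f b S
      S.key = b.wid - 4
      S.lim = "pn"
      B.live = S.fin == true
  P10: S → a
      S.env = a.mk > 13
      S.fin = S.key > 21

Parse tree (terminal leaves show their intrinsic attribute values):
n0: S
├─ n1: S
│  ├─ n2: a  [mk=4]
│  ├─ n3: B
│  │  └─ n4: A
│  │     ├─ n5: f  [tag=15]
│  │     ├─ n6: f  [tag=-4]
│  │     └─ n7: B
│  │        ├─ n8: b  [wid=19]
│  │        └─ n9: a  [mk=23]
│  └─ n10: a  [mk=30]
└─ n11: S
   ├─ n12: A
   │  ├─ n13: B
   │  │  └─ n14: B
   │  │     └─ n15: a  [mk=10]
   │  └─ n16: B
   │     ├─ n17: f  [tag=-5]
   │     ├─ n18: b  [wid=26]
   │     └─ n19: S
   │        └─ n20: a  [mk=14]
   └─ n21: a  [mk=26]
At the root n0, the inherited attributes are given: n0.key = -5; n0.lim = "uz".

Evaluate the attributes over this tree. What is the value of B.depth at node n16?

true

1. n0.key = -5  [given at root]
2. n0.lim = "uz"  [given at root]
3. n1.key = 28  [28]
4. n1.lim = "rv"  ["rv"]
5. n2.mk = 4  [terminal]
6. n3.depth = false  [a₀.mk > 4]
7. n3.lim = true  [S.key > 27]
8. n4.wid = false  [B.lim and B.depth]
9. n4.key = "uy"  ["uy"]
10. n4.depth = "xk"  ["xk"]
11. n5.tag = 15  [terminal]
12. n6.tag = -4  [terminal]
13. n7.depth = false  [A.wid == true]
14. n7.lim = false  [f₁.tag > -4]
15. n8.wid = 19  [terminal]
16. n9.mk = 23  [terminal]
17. n7.live = false  [B.depth == true]
18. n4.pre = 13  [f₁.tag + 17]
19. n3.live = false  [B.depth == true]
20. n10.mk = 30  [terminal]
21. n1.env = false  [a₁.mk == S.key]
22. n1.fin = true  [B.live == false]
23. n11.key = 6  [S₀.key + 11]
24. n11.lim = "zx"  ["zx"]
25. n12.wid = false  [S.key > 6]
26. n12.key = "pzx"  ["p" ++ S.lim]
27. n12.depth = "yy"  ["yy"]
28. n13.depth = true  [A.wid == false]
29. n13.lim = true  [not A.wid]
30. n14.depth = false  [B₀.lim == false]
31. n14.lim = false  [B₀.depth == false]
32. n15.mk = 10  [terminal]
33. n14.live = true  [a.mk > 9]
34. n13.live = true  [true]
35. n16.depth = true  [A.wid == false]
36. n16.lim = true  [A.wid or B₀.live]
37. n17.tag = -5  [terminal]
38. n18.wid = 26  [terminal]
39. n19.key = 22  [b.wid - 4]
40. n19.lim = "pn"  ["pn"]
41. n20.mk = 14  [terminal]
42. n19.env = true  [a.mk > 13]
43. n19.fin = true  [S.key > 21]
44. n16.live = true  [S.fin == true]
45. n12.pre = 29  [29]
46. n21.mk = 26  [terminal]
47. n11.env = true  [true]
48. n11.fin = false  [false]
49. n0.env = false  [S₂.fin == true]
50. n0.fin = true  [S₀.key > -6]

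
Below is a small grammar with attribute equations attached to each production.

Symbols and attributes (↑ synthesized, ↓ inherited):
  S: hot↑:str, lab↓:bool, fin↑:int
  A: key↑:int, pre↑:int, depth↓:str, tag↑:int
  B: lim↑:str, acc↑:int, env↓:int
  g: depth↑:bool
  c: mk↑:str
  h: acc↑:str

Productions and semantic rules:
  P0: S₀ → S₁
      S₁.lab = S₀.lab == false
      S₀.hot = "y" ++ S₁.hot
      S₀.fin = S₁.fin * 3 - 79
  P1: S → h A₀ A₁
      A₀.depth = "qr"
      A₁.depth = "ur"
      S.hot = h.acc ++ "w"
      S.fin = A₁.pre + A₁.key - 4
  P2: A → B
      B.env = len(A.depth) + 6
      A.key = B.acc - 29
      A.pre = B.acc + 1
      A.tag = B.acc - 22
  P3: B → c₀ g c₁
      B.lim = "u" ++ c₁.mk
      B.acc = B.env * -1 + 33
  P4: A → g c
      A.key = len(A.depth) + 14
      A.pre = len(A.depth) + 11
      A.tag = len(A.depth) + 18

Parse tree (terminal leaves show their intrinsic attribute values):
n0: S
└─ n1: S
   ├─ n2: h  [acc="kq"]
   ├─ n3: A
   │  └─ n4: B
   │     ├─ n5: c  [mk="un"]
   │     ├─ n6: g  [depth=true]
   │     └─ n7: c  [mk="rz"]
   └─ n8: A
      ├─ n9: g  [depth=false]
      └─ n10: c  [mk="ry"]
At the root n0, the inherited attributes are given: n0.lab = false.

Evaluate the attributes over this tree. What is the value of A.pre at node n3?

1. n0.lab = false  [given at root]
2. n1.lab = true  [S₀.lab == false]
3. n2.acc = "kq"  [terminal]
4. n3.depth = "qr"  ["qr"]
5. n4.env = 8  [len(A.depth) + 6]
6. n5.mk = "un"  [terminal]
7. n6.depth = true  [terminal]
8. n7.mk = "rz"  [terminal]
9. n4.lim = "urz"  ["u" ++ c₁.mk]
10. n4.acc = 25  [B.env * -1 + 33]
11. n3.key = -4  [B.acc - 29]
12. n3.pre = 26  [B.acc + 1]
13. n3.tag = 3  [B.acc - 22]
14. n8.depth = "ur"  ["ur"]
15. n9.depth = false  [terminal]
16. n10.mk = "ry"  [terminal]
17. n8.key = 16  [len(A.depth) + 14]
18. n8.pre = 13  [len(A.depth) + 11]
19. n8.tag = 20  [len(A.depth) + 18]
20. n1.hot = "kqw"  [h.acc ++ "w"]
21. n1.fin = 25  [A₁.pre + A₁.key - 4]
22. n0.hot = "ykqw"  ["y" ++ S₁.hot]
23. n0.fin = -4  [S₁.fin * 3 - 79]

26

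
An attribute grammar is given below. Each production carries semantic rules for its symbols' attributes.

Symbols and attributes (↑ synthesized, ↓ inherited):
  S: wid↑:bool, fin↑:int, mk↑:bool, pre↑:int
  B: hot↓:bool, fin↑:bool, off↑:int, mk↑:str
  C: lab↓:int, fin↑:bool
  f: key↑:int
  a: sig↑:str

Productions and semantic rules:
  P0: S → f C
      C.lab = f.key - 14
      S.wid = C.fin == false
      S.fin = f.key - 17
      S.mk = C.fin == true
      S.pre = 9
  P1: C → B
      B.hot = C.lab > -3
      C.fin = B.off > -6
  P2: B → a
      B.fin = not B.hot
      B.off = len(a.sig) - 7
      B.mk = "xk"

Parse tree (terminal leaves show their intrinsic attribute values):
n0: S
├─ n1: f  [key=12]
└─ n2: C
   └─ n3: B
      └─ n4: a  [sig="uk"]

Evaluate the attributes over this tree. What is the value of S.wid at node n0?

1. n1.key = 12  [terminal]
2. n2.lab = -2  [f.key - 14]
3. n3.hot = true  [C.lab > -3]
4. n4.sig = "uk"  [terminal]
5. n3.fin = false  [not B.hot]
6. n3.off = -5  [len(a.sig) - 7]
7. n3.mk = "xk"  ["xk"]
8. n2.fin = true  [B.off > -6]
9. n0.wid = false  [C.fin == false]
10. n0.fin = -5  [f.key - 17]
11. n0.mk = true  [C.fin == true]
12. n0.pre = 9  [9]

false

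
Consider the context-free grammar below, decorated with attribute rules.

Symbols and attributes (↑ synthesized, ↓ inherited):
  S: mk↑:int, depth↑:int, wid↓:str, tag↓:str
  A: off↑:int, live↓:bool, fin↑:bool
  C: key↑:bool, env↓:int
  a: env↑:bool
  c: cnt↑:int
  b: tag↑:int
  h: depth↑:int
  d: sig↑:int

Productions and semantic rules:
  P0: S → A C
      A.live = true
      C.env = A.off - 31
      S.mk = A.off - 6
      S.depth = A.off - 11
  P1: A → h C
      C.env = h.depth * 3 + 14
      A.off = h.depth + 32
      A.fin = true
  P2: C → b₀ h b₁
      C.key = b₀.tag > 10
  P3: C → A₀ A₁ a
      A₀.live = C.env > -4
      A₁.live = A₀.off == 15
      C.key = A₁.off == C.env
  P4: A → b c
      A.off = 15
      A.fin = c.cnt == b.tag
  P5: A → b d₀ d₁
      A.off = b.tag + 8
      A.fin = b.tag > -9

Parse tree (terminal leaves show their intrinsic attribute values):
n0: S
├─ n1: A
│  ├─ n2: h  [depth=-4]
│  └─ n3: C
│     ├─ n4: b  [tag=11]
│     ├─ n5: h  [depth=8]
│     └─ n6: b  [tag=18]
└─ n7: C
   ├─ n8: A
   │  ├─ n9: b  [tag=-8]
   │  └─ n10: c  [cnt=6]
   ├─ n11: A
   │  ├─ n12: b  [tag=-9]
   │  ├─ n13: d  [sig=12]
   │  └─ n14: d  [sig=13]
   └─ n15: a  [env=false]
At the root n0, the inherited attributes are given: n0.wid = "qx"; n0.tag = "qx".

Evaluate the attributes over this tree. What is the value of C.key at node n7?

false

1. n0.wid = "qx"  [given at root]
2. n0.tag = "qx"  [given at root]
3. n1.live = true  [true]
4. n2.depth = -4  [terminal]
5. n3.env = 2  [h.depth * 3 + 14]
6. n4.tag = 11  [terminal]
7. n5.depth = 8  [terminal]
8. n6.tag = 18  [terminal]
9. n3.key = true  [b₀.tag > 10]
10. n1.off = 28  [h.depth + 32]
11. n1.fin = true  [true]
12. n7.env = -3  [A.off - 31]
13. n8.live = true  [C.env > -4]
14. n9.tag = -8  [terminal]
15. n10.cnt = 6  [terminal]
16. n8.off = 15  [15]
17. n8.fin = false  [c.cnt == b.tag]
18. n11.live = true  [A₀.off == 15]
19. n12.tag = -9  [terminal]
20. n13.sig = 12  [terminal]
21. n14.sig = 13  [terminal]
22. n11.off = -1  [b.tag + 8]
23. n11.fin = false  [b.tag > -9]
24. n15.env = false  [terminal]
25. n7.key = false  [A₁.off == C.env]
26. n0.mk = 22  [A.off - 6]
27. n0.depth = 17  [A.off - 11]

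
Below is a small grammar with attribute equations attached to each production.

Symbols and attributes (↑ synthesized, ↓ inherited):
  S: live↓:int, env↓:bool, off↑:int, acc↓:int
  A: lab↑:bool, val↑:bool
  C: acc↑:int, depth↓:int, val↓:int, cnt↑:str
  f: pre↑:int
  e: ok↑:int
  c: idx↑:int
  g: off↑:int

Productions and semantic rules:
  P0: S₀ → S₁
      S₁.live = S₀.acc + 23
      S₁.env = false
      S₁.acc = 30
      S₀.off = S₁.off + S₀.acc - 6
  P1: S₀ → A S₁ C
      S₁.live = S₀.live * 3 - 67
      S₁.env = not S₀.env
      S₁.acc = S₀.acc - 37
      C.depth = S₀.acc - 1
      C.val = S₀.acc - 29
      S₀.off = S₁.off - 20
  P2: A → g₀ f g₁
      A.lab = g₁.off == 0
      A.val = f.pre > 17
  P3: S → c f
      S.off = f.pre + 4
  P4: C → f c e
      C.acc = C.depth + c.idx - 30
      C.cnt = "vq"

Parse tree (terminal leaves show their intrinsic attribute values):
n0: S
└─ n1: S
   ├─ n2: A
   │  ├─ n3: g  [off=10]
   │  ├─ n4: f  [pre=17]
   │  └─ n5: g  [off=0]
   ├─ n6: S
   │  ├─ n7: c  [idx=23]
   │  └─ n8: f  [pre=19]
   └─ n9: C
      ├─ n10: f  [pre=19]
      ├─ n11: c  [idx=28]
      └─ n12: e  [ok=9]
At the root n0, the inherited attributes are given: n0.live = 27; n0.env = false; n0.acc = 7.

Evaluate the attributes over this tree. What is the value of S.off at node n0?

1. n0.live = 27  [given at root]
2. n0.env = false  [given at root]
3. n0.acc = 7  [given at root]
4. n1.live = 30  [S₀.acc + 23]
5. n1.env = false  [false]
6. n1.acc = 30  [30]
7. n3.off = 10  [terminal]
8. n4.pre = 17  [terminal]
9. n5.off = 0  [terminal]
10. n2.lab = true  [g₁.off == 0]
11. n2.val = false  [f.pre > 17]
12. n6.live = 23  [S₀.live * 3 - 67]
13. n6.env = true  [not S₀.env]
14. n6.acc = -7  [S₀.acc - 37]
15. n7.idx = 23  [terminal]
16. n8.pre = 19  [terminal]
17. n6.off = 23  [f.pre + 4]
18. n9.depth = 29  [S₀.acc - 1]
19. n9.val = 1  [S₀.acc - 29]
20. n10.pre = 19  [terminal]
21. n11.idx = 28  [terminal]
22. n12.ok = 9  [terminal]
23. n9.acc = 27  [C.depth + c.idx - 30]
24. n9.cnt = "vq"  ["vq"]
25. n1.off = 3  [S₁.off - 20]
26. n0.off = 4  [S₁.off + S₀.acc - 6]

4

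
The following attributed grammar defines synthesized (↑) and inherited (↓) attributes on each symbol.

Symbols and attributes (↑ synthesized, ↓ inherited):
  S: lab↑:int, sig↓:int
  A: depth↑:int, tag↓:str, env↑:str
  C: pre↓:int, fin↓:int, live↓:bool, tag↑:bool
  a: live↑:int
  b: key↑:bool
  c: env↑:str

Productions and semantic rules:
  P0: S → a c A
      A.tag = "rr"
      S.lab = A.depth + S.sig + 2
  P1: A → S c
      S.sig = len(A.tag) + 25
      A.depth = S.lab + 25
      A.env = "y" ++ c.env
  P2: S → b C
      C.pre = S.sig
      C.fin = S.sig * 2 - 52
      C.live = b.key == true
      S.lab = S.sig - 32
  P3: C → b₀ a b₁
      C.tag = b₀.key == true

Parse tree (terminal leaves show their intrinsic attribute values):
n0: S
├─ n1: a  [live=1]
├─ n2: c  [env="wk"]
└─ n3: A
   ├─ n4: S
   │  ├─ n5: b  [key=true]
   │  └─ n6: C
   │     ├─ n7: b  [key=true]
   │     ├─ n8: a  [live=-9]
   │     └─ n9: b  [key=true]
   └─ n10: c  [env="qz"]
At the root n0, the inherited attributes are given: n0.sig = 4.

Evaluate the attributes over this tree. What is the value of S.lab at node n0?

26

1. n0.sig = 4  [given at root]
2. n1.live = 1  [terminal]
3. n2.env = "wk"  [terminal]
4. n3.tag = "rr"  ["rr"]
5. n4.sig = 27  [len(A.tag) + 25]
6. n5.key = true  [terminal]
7. n6.pre = 27  [S.sig]
8. n6.fin = 2  [S.sig * 2 - 52]
9. n6.live = true  [b.key == true]
10. n7.key = true  [terminal]
11. n8.live = -9  [terminal]
12. n9.key = true  [terminal]
13. n6.tag = true  [b₀.key == true]
14. n4.lab = -5  [S.sig - 32]
15. n10.env = "qz"  [terminal]
16. n3.depth = 20  [S.lab + 25]
17. n3.env = "yqz"  ["y" ++ c.env]
18. n0.lab = 26  [A.depth + S.sig + 2]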